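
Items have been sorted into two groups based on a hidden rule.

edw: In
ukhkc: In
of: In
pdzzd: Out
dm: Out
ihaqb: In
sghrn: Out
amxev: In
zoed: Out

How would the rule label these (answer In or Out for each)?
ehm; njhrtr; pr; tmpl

The classifier is using: starts with a vowel.

In, Out, Out, Out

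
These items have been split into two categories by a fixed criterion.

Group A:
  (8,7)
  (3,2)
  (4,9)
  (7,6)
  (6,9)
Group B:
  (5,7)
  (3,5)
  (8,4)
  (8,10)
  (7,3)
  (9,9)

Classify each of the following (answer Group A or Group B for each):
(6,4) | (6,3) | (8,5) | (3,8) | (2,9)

Checking candidate rules against both groups, what survives is: sum is odd.
(6,4): Group B (6+4 = 10).
(6,3): Group A (6+3 = 9).
(8,5): Group A (8+5 = 13).
(3,8): Group A (3+8 = 11).
(2,9): Group A (2+9 = 11).

Group B, Group A, Group A, Group A, Group A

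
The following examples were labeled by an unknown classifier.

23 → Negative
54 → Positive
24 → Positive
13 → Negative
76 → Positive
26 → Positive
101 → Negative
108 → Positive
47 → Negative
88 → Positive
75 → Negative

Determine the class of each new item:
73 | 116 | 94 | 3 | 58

The pattern is that an item is 'Positive' exactly when: even.

Negative, Positive, Positive, Negative, Positive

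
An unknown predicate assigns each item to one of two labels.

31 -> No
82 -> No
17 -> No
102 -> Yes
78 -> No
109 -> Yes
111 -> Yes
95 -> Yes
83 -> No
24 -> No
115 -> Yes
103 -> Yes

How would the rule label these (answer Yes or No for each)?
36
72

One predicate separates the groups cleanly: at least 95.
36: 36 < 95, does not pass → No. 72: 72 < 95, does not pass → No.

No, No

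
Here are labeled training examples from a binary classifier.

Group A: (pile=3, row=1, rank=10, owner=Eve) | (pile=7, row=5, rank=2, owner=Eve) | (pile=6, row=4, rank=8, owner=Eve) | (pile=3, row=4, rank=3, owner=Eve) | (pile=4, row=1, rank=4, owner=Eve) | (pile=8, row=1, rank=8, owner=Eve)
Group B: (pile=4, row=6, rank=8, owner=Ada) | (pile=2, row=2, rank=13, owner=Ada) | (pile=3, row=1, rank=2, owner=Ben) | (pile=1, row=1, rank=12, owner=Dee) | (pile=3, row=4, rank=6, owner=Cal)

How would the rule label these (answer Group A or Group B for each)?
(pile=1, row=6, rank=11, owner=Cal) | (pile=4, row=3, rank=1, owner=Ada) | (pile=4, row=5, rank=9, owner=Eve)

Group B, Group B, Group A

A rule that fits every label: owner is Eve — true of each 'Group A' example, false of each 'Group B' one.
(pile=1, row=6, rank=11, owner=Cal): owner is Cal — lacks this property, so Group B. (pile=4, row=3, rank=1, owner=Ada): owner is Ada — lacks this property, so Group B. (pile=4, row=5, rank=9, owner=Eve): owner is Eve — fits, so Group A.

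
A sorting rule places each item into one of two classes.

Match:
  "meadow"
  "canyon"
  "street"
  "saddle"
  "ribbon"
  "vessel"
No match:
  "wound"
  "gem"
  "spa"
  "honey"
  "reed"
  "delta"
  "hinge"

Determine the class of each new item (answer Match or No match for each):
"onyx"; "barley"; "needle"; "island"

A rule that fits every label: length 6 — true of each 'Match' example, false of each 'No match' one.
"onyx" — length 4, hence No match. "barley" — length 6, hence Match. "needle" — length 6, hence Match. "island" — length 6, hence Match.

No match, Match, Match, Match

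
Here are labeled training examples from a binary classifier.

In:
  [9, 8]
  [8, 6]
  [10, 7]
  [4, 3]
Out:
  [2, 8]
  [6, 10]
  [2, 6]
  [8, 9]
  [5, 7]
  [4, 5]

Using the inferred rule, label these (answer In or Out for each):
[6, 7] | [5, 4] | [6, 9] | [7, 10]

The common property of the 'In' items is: first > second. No 'Out' item has it.
[6, 7] — 6 < 7, hence Out. [5, 4] — 5 > 4, hence In. [6, 9] — 6 < 9, hence Out. [7, 10] — 7 < 10, hence Out.

Out, In, Out, Out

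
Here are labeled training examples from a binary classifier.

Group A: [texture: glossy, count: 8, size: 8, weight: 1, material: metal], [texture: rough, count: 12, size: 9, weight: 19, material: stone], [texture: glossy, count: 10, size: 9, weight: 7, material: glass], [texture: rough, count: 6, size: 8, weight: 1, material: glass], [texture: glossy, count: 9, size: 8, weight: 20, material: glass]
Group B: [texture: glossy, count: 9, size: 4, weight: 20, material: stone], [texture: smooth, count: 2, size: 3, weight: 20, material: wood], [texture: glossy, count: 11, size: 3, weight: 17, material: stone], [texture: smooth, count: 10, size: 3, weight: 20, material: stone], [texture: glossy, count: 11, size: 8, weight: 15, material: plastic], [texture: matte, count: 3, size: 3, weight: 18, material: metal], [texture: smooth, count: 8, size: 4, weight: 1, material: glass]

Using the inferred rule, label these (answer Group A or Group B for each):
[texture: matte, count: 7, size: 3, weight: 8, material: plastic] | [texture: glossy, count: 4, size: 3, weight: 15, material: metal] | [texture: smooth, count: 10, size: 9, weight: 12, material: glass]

Group B, Group B, Group A

'Group A' ⟺ count ≠ 11 AND size ≥ 8.
[texture: matte, count: 7, size: 3, weight: 8, material: plastic] — count = 7, size = 3, hence Group B. [texture: glossy, count: 4, size: 3, weight: 15, material: metal] — count = 4, size = 3, hence Group B. [texture: smooth, count: 10, size: 9, weight: 12, material: glass] — count = 10, size = 9, hence Group A.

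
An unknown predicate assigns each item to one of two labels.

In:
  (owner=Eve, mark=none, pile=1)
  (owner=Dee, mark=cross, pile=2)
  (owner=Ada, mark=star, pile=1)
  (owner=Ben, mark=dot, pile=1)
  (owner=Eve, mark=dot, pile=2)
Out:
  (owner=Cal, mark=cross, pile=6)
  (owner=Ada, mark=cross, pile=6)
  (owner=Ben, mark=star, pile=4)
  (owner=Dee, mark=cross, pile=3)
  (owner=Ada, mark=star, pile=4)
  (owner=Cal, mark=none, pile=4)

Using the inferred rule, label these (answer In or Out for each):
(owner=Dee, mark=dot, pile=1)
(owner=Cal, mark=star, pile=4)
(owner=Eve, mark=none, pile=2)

In, Out, In

The distinguishing property — pile ≤ 2 — holds for all the 'In' cases and none of the 'Out' cases.
In: (owner=Dee, mark=dot, pile=1), since pile = 1. Out: (owner=Cal, mark=star, pile=4), since pile = 4. In: (owner=Eve, mark=none, pile=2), since pile = 2.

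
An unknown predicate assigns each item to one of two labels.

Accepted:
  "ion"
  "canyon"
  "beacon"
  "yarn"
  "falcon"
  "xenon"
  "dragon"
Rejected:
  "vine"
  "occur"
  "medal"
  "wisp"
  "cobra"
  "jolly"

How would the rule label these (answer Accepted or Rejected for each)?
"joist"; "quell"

The pattern is that an item is 'Accepted' exactly when: ends with 'n'.

Rejected, Rejected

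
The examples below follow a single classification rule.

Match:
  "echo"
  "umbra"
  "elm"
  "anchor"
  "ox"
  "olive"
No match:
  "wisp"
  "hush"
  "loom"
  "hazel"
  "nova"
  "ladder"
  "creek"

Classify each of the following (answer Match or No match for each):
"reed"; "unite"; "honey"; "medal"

The rule appears to be: starts with a vowel.
"reed" — starts with 'r', hence No match. "unite" — starts with 'u', hence Match. "honey" — starts with 'h', hence No match. "medal" — starts with 'm', hence No match.

No match, Match, No match, No match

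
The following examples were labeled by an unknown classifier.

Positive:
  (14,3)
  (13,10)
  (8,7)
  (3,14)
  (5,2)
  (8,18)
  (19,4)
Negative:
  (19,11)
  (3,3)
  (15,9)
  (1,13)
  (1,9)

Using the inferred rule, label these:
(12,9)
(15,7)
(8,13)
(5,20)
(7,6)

One predicate separates the groups cleanly: product is even.

Positive, Negative, Positive, Positive, Positive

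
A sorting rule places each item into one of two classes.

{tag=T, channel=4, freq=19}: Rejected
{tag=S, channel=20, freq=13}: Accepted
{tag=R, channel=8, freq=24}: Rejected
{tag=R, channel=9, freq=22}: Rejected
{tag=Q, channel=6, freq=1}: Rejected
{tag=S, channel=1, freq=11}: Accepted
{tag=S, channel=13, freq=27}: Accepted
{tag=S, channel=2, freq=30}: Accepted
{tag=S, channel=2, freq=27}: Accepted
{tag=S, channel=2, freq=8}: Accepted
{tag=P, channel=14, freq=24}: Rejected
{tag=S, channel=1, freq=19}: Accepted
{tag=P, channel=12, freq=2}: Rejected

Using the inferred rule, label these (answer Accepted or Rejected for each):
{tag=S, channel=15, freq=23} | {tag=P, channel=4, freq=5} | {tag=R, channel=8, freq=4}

Accepted, Rejected, Rejected

Looking at the examples, the only property every 'Accepted' case has and every 'Rejected' case lacks is: tag is S.
{tag=S, channel=15, freq=23} → tag is S → Accepted. {tag=P, channel=4, freq=5} → tag is P → Rejected. {tag=R, channel=8, freq=4} → tag is R → Rejected.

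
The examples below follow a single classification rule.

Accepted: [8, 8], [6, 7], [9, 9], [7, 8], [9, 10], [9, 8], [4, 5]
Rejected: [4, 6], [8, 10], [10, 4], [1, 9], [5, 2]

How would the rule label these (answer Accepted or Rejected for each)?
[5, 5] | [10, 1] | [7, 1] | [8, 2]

All 'Accepted' examples share one property — |first − second| ≤ 1 — and every 'Rejected' example lacks it.

Accepted, Rejected, Rejected, Rejected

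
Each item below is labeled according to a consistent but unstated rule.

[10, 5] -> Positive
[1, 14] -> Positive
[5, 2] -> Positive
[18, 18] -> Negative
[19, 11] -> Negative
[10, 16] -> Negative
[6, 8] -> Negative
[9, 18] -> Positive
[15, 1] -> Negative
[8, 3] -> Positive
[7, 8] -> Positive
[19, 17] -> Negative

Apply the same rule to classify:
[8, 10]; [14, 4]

The pattern is that an item is 'Positive' exactly when: sum is odd.
[8, 10] → 8+10 = 18 → Negative. [14, 4] → 14+4 = 18 → Negative.

Negative, Negative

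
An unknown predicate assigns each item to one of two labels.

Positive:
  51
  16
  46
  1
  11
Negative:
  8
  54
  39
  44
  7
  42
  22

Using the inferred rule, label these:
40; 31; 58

A rule that fits every label: ≡ 1 (mod 5) — true of each 'Positive' example, false of each 'Negative' one.
40: Negative (40 mod 5 = 0).
31: Positive (31 mod 5 = 1).
58: Negative (58 mod 5 = 3).

Negative, Positive, Negative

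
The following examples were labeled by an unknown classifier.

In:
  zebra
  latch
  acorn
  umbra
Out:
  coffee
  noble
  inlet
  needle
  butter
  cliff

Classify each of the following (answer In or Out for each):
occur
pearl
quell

Out, In, Out

'In' ⟺ contains 'a'.
occur: Out (no 'a'). pearl: In (has 'a'). quell: Out (no 'a').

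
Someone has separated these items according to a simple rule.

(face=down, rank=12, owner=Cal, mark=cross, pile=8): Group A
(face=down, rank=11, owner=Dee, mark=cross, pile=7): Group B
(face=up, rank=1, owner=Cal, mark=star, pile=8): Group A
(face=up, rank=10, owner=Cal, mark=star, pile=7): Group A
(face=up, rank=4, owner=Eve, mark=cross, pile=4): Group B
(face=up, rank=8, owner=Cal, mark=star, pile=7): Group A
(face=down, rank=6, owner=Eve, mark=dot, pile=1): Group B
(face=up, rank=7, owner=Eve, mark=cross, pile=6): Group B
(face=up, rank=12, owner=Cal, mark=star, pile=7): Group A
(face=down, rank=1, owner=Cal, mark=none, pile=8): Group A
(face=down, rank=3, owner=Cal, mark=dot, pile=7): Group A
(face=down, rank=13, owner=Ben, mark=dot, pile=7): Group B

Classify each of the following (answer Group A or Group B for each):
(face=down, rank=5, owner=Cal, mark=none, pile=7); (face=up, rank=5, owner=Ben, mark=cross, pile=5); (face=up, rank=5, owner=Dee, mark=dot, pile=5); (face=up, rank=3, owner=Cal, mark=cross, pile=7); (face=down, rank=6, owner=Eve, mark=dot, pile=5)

Group A, Group B, Group B, Group A, Group B

The rule appears to be: owner is Cal.
(face=down, rank=5, owner=Cal, mark=none, pile=7): owner is Cal — matches, so Group A. (face=up, rank=5, owner=Ben, mark=cross, pile=5): owner is Ben — does not fit, so Group B. (face=up, rank=5, owner=Dee, mark=dot, pile=5): owner is Dee — does not fit, so Group B. (face=up, rank=3, owner=Cal, mark=cross, pile=7): owner is Cal — matches, so Group A. (face=down, rank=6, owner=Eve, mark=dot, pile=5): owner is Eve — does not fit, so Group B.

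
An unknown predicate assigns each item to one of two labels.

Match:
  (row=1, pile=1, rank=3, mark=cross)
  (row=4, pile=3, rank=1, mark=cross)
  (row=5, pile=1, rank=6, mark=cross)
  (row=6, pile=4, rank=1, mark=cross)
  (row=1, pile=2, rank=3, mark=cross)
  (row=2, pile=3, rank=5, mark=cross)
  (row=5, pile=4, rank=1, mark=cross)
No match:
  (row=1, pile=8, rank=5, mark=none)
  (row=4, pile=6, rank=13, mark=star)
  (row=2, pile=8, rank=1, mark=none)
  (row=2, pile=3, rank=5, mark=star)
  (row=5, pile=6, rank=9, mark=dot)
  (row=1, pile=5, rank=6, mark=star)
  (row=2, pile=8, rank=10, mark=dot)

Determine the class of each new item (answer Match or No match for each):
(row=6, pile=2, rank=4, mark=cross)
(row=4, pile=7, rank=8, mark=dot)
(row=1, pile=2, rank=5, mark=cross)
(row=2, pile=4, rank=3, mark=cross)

The simplest hypothesis consistent with all the labels is: mark is cross.

Match, No match, Match, Match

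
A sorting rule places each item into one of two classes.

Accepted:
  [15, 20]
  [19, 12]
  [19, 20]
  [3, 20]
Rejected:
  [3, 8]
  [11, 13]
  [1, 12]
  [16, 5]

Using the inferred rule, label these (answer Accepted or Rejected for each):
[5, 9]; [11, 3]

The classifier is using: max ≥ 19.
[5, 9] — max 9, hence Rejected.
[11, 3] — max 11, hence Rejected.

Rejected, Rejected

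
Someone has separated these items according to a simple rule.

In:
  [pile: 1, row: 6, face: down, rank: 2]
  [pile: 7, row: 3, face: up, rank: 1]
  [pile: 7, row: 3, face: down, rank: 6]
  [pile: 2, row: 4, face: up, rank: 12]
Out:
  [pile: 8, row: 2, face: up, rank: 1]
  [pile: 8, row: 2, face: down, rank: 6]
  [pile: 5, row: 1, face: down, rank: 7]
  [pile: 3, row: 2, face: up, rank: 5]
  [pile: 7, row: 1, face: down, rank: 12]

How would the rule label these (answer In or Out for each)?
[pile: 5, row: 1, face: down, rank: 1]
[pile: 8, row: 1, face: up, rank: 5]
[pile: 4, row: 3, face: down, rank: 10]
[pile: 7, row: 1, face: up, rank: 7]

Rule: row ≥ 3. This holds for each 'In' example and fails for each 'Out' one.
[pile: 5, row: 1, face: down, rank: 1] — row = 1, hence Out. [pile: 8, row: 1, face: up, rank: 5] — row = 1, hence Out. [pile: 4, row: 3, face: down, rank: 10] — row = 3, hence In. [pile: 7, row: 1, face: up, rank: 7] — row = 1, hence Out.

Out, Out, In, Out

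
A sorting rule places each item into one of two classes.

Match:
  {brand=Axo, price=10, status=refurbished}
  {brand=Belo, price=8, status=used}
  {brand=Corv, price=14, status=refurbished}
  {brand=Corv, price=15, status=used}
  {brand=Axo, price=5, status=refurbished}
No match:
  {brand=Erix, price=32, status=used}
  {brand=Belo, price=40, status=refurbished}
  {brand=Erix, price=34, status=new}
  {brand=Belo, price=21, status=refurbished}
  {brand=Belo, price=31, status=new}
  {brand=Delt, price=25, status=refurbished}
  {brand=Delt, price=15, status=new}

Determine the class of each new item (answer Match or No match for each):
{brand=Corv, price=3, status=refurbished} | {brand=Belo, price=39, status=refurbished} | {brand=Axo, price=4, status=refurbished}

The simplest hypothesis consistent with all the labels is: brand is Corv OR price ≤ 10.

Match, No match, Match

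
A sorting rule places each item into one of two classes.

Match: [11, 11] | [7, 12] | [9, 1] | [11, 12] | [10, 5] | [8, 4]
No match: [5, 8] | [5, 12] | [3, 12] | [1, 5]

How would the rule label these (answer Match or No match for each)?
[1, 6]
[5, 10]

One predicate separates the groups cleanly: first ≥ 7.

No match, No match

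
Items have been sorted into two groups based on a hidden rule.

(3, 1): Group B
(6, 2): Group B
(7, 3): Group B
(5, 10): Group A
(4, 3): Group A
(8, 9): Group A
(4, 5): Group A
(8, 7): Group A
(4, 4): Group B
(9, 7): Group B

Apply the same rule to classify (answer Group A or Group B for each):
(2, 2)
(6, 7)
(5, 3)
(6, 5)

Group B, Group A, Group B, Group A

The simplest hypothesis consistent with all the labels is: sum is odd.
(2, 2): 2+2 = 4 — does not pass, so Group B. (6, 7): 6+7 = 13 — satisfies this, so Group A. (5, 3): 5+3 = 8 — does not pass, so Group B. (6, 5): 6+5 = 11 — satisfies this, so Group A.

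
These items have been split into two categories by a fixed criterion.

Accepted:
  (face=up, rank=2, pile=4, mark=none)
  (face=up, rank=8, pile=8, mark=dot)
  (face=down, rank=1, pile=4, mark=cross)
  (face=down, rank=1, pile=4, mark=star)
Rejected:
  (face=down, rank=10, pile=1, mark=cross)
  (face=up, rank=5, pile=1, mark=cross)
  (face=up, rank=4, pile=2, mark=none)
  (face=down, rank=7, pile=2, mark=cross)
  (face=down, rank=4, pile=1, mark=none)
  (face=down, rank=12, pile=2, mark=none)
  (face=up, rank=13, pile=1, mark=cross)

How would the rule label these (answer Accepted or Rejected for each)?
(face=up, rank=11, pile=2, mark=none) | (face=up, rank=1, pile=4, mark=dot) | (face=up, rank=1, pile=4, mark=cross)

The common property of the 'Accepted' items is: pile ≥ 4. No 'Rejected' item has it.

Rejected, Accepted, Accepted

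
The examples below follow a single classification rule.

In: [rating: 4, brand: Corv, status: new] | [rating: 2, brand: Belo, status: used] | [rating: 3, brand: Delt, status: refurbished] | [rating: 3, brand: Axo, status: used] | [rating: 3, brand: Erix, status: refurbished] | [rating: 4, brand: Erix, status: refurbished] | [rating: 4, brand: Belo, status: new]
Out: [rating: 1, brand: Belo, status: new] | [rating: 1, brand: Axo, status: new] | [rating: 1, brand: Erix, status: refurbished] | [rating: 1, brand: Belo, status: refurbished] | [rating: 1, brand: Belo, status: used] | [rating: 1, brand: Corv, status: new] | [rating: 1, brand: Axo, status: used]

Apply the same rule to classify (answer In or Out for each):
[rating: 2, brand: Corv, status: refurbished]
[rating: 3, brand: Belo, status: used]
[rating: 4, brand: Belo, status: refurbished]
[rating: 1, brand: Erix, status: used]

The distinguishing property — rating ≥ 2 — holds for all the 'In' cases and none of the 'Out' cases.
[rating: 2, brand: Corv, status: refurbished] → rating = 2 → In.
[rating: 3, brand: Belo, status: used] → rating = 3 → In.
[rating: 4, brand: Belo, status: refurbished] → rating = 4 → In.
[rating: 1, brand: Erix, status: used] → rating = 1 → Out.

In, In, In, Out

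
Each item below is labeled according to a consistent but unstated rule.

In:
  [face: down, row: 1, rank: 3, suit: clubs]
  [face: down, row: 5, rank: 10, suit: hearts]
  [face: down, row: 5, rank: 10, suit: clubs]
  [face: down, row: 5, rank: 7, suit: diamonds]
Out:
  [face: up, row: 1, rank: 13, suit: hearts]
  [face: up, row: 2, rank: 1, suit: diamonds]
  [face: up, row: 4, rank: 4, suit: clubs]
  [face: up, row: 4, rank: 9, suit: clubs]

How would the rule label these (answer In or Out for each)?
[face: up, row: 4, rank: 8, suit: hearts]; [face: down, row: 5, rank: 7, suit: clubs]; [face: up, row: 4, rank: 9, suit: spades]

The distinguishing property — face is down — holds for all the 'In' cases and none of the 'Out' cases.
Out: [face: up, row: 4, rank: 8, suit: hearts], since face is up. In: [face: down, row: 5, rank: 7, suit: clubs], since face is down. Out: [face: up, row: 4, rank: 9, suit: spades], since face is up.

Out, In, Out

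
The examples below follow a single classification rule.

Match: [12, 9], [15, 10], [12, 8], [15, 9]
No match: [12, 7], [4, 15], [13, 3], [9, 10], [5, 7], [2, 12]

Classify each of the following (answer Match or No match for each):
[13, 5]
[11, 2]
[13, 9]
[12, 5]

No match, No match, Match, No match

The simplest hypothesis consistent with all the labels is: sum ≥ 20.
[13, 5] → 13+5 = 18 → No match.
[11, 2] → 11+2 = 13 → No match.
[13, 9] → 13+9 = 22 → Match.
[12, 5] → 12+5 = 17 → No match.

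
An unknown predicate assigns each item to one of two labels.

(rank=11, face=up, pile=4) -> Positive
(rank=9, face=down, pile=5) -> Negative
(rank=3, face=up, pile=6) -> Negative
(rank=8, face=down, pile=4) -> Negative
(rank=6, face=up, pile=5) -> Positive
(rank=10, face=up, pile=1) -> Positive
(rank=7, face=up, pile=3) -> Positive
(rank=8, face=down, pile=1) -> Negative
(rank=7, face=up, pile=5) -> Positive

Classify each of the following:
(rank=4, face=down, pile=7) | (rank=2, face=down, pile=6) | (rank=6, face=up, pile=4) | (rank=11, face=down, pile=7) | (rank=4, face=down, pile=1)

Negative, Negative, Positive, Negative, Negative

One predicate separates the groups cleanly: face is up AND pile ≤ 5.
(rank=4, face=down, pile=7): face is down, pile = 7, does not fit → Negative.
(rank=2, face=down, pile=6): face is down, pile = 6, does not fit → Negative.
(rank=6, face=up, pile=4): face is up, pile = 4, satisfies this → Positive.
(rank=11, face=down, pile=7): face is down, pile = 7, does not fit → Negative.
(rank=4, face=down, pile=1): face is down, pile = 1, does not fit → Negative.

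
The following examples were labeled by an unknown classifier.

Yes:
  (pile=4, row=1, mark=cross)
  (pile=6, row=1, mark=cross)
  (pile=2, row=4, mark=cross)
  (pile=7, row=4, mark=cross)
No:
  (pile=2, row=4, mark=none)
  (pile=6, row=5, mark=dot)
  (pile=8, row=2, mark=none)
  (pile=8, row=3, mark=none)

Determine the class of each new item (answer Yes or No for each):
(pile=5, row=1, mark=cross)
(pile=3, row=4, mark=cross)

Yes, Yes

Comparing the two groups points to one rule — mark is cross.
(pile=5, row=1, mark=cross): Yes (mark is cross).
(pile=3, row=4, mark=cross): Yes (mark is cross).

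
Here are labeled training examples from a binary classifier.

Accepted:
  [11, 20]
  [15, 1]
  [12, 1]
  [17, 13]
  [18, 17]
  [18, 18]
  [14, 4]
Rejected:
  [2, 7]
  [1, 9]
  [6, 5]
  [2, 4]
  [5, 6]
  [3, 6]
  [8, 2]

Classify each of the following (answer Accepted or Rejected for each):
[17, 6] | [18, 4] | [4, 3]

Accepted, Accepted, Rejected

The rule appears to be: sum ≥ 13.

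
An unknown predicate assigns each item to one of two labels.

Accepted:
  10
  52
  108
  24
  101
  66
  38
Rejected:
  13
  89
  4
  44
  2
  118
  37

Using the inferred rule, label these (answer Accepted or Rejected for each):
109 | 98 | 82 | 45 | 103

The common property of the 'Accepted' items is: ≡ 3 (mod 7). No 'Rejected' item has it.
Rejected: 109, since 109 mod 7 = 4. Rejected: 98, since 98 mod 7 = 0. Rejected: 82, since 82 mod 7 = 5. Accepted: 45, since 45 mod 7 = 3. Rejected: 103, since 103 mod 7 = 5.

Rejected, Rejected, Rejected, Accepted, Rejected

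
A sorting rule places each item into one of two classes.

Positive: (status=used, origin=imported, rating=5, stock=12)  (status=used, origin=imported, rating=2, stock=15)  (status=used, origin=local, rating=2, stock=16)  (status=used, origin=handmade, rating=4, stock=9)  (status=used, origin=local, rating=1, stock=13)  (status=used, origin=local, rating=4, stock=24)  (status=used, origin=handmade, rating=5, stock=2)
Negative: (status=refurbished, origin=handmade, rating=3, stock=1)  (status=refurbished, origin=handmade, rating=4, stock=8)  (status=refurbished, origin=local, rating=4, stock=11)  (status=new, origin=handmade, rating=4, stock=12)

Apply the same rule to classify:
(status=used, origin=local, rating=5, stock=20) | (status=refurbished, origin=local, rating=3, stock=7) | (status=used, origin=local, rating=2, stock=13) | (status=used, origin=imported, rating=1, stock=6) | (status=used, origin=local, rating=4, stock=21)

Positive, Negative, Positive, Positive, Positive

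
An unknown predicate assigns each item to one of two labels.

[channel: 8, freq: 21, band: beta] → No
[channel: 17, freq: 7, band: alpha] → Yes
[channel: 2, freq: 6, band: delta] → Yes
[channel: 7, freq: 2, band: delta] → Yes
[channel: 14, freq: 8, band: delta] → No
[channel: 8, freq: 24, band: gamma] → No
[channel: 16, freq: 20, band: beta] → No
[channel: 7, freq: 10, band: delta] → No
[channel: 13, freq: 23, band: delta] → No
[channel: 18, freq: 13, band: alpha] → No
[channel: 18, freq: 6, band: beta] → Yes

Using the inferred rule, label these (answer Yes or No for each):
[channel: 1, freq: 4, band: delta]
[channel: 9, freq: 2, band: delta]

Yes, Yes

The rule appears to be: freq ≤ 7.
[channel: 1, freq: 4, band: delta] → freq = 4 → Yes.
[channel: 9, freq: 2, band: delta] → freq = 2 → Yes.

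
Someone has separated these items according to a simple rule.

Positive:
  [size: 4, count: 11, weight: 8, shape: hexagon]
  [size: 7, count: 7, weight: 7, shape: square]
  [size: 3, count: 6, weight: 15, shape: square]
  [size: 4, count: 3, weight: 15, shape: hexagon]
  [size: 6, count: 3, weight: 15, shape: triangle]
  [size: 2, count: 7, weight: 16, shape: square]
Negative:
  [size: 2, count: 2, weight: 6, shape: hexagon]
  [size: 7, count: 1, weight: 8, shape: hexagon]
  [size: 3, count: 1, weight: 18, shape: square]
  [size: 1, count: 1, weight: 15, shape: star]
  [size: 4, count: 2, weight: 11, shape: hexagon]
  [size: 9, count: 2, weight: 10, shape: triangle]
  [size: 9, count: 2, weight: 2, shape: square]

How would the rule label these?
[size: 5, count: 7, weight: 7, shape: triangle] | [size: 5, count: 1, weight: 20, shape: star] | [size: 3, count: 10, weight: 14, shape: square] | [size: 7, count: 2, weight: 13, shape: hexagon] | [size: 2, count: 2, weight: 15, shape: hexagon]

Positive, Negative, Positive, Negative, Negative

A rule that fits every label: count ≥ 3 — true of each 'Positive' example, false of each 'Negative' one.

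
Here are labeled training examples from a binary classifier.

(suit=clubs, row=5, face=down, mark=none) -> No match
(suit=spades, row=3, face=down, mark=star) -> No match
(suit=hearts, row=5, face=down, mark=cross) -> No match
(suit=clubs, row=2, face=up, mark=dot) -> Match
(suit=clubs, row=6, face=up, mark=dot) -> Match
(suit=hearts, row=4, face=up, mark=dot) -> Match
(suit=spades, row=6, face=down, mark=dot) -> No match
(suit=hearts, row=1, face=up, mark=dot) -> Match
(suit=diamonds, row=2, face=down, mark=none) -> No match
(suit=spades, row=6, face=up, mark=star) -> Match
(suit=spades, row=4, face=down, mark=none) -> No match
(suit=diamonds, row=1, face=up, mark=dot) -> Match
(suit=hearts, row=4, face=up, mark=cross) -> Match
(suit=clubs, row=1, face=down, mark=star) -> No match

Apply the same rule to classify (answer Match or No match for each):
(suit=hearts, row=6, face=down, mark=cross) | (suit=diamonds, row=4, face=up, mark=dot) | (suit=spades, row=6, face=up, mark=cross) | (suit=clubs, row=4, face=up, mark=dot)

A rule that fits every label: face is up — true of each 'Match' example, false of each 'No match' one.
(suit=hearts, row=6, face=down, mark=cross): face is down, doesn't qualify → No match. (suit=diamonds, row=4, face=up, mark=dot): face is up, checks out → Match. (suit=spades, row=6, face=up, mark=cross): face is up, checks out → Match. (suit=clubs, row=4, face=up, mark=dot): face is up, checks out → Match.

No match, Match, Match, Match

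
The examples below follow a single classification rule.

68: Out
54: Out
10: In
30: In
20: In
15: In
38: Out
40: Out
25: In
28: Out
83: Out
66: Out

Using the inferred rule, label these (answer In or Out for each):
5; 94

In, Out

All 'In' examples share one property — multiple of 5 AND at most 30 — and every 'Out' example lacks it.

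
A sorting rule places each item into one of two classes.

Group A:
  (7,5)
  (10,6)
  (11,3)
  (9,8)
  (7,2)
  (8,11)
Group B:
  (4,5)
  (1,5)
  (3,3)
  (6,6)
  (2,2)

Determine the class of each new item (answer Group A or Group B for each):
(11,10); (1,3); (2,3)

Group A, Group B, Group B

The rule appears to be: first ≥ 7.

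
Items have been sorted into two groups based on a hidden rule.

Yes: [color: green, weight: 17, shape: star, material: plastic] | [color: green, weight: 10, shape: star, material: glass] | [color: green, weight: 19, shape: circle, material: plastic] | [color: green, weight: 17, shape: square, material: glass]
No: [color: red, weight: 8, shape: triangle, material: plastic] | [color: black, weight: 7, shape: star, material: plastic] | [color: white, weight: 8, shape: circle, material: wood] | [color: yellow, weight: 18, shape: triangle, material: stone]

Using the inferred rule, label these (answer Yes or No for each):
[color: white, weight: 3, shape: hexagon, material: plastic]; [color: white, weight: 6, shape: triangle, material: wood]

No, No

All 'Yes' examples share one property — color is green — and every 'No' example lacks it.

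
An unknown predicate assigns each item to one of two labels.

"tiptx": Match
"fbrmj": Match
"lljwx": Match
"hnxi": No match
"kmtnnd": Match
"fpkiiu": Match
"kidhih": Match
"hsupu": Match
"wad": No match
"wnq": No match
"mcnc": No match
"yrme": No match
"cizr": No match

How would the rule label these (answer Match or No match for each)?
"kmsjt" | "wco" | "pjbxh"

A rule that fits every label: length ≥ 5 — true of each 'Match' example, false of each 'No match' one.
"kmsjt" — length 5, hence Match.
"wco" — length 3, hence No match.
"pjbxh" — length 5, hence Match.

Match, No match, Match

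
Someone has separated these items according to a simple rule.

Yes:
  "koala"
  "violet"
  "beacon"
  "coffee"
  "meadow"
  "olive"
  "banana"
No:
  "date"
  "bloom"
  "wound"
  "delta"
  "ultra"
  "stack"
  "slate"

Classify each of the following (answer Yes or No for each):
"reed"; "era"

Every 'Yes' example satisfies: has ≥ 3 vowels. None of the 'No' examples do.
"reed" — 2 vowels, hence No. "era" — 2 vowels, hence No.

No, No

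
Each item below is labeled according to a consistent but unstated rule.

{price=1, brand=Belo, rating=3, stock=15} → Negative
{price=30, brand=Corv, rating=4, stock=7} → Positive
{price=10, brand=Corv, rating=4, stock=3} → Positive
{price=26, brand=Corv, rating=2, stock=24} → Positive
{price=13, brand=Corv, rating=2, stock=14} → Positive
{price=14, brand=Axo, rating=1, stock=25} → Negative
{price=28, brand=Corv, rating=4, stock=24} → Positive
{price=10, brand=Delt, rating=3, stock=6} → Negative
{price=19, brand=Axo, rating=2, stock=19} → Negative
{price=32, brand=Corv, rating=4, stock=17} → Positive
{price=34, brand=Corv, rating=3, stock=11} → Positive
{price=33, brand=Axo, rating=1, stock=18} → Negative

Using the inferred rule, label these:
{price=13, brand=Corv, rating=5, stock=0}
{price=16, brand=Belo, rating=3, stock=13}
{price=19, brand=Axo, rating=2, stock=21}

Positive, Negative, Negative

One predicate separates the groups cleanly: brand is Corv.
{price=13, brand=Corv, rating=5, stock=0}: Positive (brand is Corv). {price=16, brand=Belo, rating=3, stock=13}: Negative (brand is Belo). {price=19, brand=Axo, rating=2, stock=21}: Negative (brand is Axo).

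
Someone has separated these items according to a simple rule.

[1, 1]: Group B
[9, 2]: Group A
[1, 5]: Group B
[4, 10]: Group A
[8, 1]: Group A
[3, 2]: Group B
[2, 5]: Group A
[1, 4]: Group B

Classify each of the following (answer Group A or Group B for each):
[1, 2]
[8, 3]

Group B, Group A

Every 'Group A' example satisfies: sum ≥ 7. None of the 'Group B' examples do.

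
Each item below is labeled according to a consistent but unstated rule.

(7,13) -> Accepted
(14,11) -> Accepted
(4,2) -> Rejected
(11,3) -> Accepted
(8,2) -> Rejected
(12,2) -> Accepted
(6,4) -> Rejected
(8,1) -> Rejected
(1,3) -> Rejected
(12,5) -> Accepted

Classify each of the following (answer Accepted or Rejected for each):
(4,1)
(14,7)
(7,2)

Rejected, Accepted, Rejected

All 'Accepted' examples share one property — sum ≥ 14 — and every 'Rejected' example lacks it.
(4,1): 4+1 = 5 — fails this test, so Rejected.
(14,7): 14+7 = 21 — passes, so Accepted.
(7,2): 7+2 = 9 — fails this test, so Rejected.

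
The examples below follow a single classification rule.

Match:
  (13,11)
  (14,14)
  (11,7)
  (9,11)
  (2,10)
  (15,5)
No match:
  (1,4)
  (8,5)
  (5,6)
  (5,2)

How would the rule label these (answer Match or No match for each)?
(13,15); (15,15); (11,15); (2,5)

Match, Match, Match, No match

Every 'Match' example satisfies: sum is even. None of the 'No match' examples do.
(13,15) — 13+15 = 28, hence Match.
(15,15) — 15+15 = 30, hence Match.
(11,15) — 11+15 = 26, hence Match.
(2,5) — 2+5 = 7, hence No match.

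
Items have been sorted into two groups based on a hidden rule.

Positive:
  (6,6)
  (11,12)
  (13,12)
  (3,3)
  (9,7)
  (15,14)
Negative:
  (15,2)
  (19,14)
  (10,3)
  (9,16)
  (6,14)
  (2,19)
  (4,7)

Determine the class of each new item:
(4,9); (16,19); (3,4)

Negative, Negative, Positive

A rule that fits every label: |first − second| ≤ 2 — true of each 'Positive' example, false of each 'Negative' one.
(4,9): |4−9| = 5 — doesn't qualify, so Negative.
(16,19): |16−19| = 3 — doesn't qualify, so Negative.
(3,4): |3−4| = 1 — fits, so Positive.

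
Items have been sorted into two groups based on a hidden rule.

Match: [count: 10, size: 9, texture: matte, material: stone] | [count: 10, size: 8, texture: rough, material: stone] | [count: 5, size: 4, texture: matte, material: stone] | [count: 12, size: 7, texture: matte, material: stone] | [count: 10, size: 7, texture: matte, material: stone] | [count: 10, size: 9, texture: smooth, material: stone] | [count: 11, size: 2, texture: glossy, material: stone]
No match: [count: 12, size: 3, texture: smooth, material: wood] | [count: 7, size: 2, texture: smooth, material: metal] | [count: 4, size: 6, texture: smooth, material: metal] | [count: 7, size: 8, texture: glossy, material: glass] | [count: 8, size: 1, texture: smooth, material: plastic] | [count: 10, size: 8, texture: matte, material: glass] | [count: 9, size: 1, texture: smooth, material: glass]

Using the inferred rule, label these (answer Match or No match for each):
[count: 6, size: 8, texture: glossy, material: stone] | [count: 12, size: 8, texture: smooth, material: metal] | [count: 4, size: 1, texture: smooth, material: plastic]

Looking at the examples, the only property every 'Match' case has and every 'No match' case lacks is: material is stone.

Match, No match, No match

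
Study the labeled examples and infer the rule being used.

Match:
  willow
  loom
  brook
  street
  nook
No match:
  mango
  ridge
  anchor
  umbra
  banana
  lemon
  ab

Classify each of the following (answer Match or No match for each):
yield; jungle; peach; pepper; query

No match, No match, No match, Match, No match

The simplest hypothesis consistent with all the labels is: has a double letter.
yield — no doubled letter, hence No match. jungle — no doubled letter, hence No match. peach — no doubled letter, hence No match. pepper — 'pp' doubled, hence Match. query — no doubled letter, hence No match.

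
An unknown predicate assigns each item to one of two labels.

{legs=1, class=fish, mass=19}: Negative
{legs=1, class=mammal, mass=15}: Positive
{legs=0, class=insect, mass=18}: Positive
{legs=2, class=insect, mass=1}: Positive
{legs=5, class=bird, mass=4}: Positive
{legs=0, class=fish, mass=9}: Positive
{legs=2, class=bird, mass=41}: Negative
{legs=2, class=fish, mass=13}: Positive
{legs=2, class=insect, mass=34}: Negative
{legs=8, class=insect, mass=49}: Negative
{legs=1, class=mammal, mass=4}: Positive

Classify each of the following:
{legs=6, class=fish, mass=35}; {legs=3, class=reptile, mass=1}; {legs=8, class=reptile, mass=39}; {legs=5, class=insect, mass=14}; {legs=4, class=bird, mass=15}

The distinguishing property — mass ≤ 18 — holds for all the 'Positive' cases and none of the 'Negative' cases.
Negative: {legs=6, class=fish, mass=35}, since mass = 35. Positive: {legs=3, class=reptile, mass=1}, since mass = 1. Negative: {legs=8, class=reptile, mass=39}, since mass = 39. Positive: {legs=5, class=insect, mass=14}, since mass = 14. Positive: {legs=4, class=bird, mass=15}, since mass = 15.

Negative, Positive, Negative, Positive, Positive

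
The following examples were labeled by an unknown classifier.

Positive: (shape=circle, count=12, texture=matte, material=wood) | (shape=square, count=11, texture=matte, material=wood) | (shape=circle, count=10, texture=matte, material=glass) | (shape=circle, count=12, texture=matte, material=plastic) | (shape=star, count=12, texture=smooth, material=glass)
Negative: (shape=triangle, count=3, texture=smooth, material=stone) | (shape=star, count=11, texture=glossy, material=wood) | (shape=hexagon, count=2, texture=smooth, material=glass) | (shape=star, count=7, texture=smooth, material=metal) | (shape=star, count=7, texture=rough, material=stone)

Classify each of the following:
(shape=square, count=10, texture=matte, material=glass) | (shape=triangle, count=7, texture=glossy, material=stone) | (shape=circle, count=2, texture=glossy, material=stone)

The common property of the 'Positive' items is: texture is matte OR count = 12. No 'Negative' item has it.
(shape=square, count=10, texture=matte, material=glass): texture is matte, count = 10 — qualifies, so Positive. (shape=triangle, count=7, texture=glossy, material=stone): texture is glossy, count = 7 — fails the rule, so Negative. (shape=circle, count=2, texture=glossy, material=stone): texture is glossy, count = 2 — fails the rule, so Negative.

Positive, Negative, Negative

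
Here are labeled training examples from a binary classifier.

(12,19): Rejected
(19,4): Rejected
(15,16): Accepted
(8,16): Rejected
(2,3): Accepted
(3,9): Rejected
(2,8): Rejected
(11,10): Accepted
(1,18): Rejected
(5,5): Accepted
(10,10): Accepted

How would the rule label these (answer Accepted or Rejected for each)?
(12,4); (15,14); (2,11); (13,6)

The distinguishing property — |first − second| ≤ 1 — holds for all the 'Accepted' cases and none of the 'Rejected' cases.
(12,4): |12−4| = 8 — does not pass, so Rejected. (15,14): |15−14| = 1 — fits, so Accepted. (2,11): |2−11| = 9 — does not pass, so Rejected. (13,6): |13−6| = 7 — does not pass, so Rejected.

Rejected, Accepted, Rejected, Rejected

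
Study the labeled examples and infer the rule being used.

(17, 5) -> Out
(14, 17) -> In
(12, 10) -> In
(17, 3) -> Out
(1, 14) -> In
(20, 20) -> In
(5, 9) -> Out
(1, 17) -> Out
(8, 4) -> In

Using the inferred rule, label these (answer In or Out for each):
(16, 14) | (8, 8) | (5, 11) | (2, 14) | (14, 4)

In, In, Out, In, In

The common property of the 'In' items is: product is even. No 'Out' item has it.
In: (16, 14), since 16·14 = 224. In: (8, 8), since 8·8 = 64. Out: (5, 11), since 5·11 = 55. In: (2, 14), since 2·14 = 28. In: (14, 4), since 14·4 = 56.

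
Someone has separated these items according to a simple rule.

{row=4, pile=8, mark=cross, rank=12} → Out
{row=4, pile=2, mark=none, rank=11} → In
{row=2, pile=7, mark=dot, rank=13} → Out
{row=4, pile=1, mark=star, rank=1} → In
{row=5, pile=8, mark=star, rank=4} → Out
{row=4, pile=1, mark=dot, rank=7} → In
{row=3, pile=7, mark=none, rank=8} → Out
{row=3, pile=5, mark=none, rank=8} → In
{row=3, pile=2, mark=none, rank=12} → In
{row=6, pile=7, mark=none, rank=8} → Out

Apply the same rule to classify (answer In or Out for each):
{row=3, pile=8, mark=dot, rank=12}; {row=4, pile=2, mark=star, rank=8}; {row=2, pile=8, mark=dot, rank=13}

The common property of the 'In' items is: pile ≤ 5. No 'Out' item has it.
{row=3, pile=8, mark=dot, rank=12} — pile = 8, hence Out.
{row=4, pile=2, mark=star, rank=8} — pile = 2, hence In.
{row=2, pile=8, mark=dot, rank=13} — pile = 8, hence Out.

Out, In, Out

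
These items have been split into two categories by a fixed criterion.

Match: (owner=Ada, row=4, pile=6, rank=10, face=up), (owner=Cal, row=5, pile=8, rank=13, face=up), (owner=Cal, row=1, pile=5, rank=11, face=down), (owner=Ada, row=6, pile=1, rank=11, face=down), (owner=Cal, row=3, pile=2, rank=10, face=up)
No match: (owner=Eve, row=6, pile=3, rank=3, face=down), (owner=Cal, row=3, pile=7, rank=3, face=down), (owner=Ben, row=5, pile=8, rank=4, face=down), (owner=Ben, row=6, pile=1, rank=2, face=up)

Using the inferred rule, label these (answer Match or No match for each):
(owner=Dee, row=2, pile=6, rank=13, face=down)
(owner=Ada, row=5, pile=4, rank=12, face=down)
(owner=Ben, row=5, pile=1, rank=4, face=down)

All 'Match' examples share one property — rank ≥ 10 — and every 'No match' example lacks it.

Match, Match, No match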